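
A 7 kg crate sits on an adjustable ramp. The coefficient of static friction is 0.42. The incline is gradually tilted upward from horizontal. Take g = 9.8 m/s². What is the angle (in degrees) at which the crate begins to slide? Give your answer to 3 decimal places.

At the threshold of sliding, static friction is at its maximum μ_s N and exactly balances the weight component along the incline: mg sin θ = μ_s mg cos θ.
Hence tan θ = μ_s = 0.42, so θ = arctan(0.42) = 22.7824°.

22.782°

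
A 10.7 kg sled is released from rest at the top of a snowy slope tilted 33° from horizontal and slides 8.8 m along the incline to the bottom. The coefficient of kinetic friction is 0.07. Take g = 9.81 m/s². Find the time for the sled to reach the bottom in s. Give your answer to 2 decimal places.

The weight component along the incline is mg sin 33° = 57.169 N and the normal force is N = mg cos 33° = 88.033 N.
Friction up the slope is f = μN = 0.07 × 88.033 = 6.162 N, so the net downslope force is 57.169 − 6.162 = 51.007 N and a = 51.007 / 10.7 = 4.7670 m/s².
Starting from rest, L = ½at², so t = √(2L/a) = √(2 × 8.8 / 4.7670) = 1.9215 s.

1.92 s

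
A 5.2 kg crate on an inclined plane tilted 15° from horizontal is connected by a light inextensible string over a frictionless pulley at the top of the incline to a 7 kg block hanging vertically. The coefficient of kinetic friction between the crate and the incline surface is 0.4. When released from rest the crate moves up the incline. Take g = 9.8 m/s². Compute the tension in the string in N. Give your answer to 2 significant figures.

48 N

For the crate on the incline: the weight component along the slope is m₁g sin 15° = 5.2 × 9.8 × 0.2588 = 13.188 N and the normal force is N = m₁g cos 15° = 49.224 N.
Kinetic friction opposes the crate's motion up the incline: f = μN = 0.4 × 49.224 = 19.690 N acting down the slope.
Newton's second law for the crate (up-slope positive): T − 13.188 − 19.690 = 5.2 a. For the hanging block (downward positive): 7 × 9.8 − T = 7 a.
Adding the two equations eliminates T: 35.722 = 12.2 a, so a = 2.9280 m/s².
Then from the hanging block's equation, T = 7 × (9.8 − 2.9280) = 48.104 N.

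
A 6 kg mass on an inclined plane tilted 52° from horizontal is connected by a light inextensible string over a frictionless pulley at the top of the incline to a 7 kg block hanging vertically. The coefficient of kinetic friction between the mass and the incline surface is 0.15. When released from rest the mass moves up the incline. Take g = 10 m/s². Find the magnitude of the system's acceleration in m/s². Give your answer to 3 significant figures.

1.32 m/s²

For the mass on the incline: the weight component along the slope is m₁g sin 52° = 6 × 10 × 0.7880 = 47.280 N and the normal force is N = m₁g cos 52° = 36.940 N.
Kinetic friction opposes the mass's motion up the incline: f = μN = 0.15 × 36.940 = 5.541 N acting down the slope.
Newton's second law for the mass (up-slope positive): T − 47.280 − 5.541 = 6 a. For the hanging block (downward positive): 7 × 10 − T = 7 a.
Adding the two equations eliminates T: 17.179 = 13 a, so a = 1.3215 m/s².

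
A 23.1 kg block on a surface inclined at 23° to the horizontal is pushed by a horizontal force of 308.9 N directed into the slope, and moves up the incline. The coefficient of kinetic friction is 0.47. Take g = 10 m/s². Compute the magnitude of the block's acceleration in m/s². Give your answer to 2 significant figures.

The horizontal push has components F cos 23° = 308.9 × 0.9205 = 284.342 N up the incline and F sin 23° = 308.9 × 0.3907 = 120.687 N pressing into the surface.
The normal force is therefore N = mg cos 23° + F sin 23° = 212.636 + 120.687 = 333.323 N, and kinetic friction down the slope is μN = 0.47 × 333.323 = 156.662 N.
Along the incline: F cos 23° − mg sin 23° − μN = ma, so 284.342 − 90.252 − 156.662 = 23.1 a, giving a = 1.6203 m/s².

1.6 m/s²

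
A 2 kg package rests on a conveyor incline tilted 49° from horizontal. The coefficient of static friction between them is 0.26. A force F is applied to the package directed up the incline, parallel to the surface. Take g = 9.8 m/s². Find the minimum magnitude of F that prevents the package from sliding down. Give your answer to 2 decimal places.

The normal force is N = mg cos 49° = 12.859 N. With F at its minimum the package is on the verge of sliding down, so static friction is at its maximum μ_s N = 0.26 × 12.859 = 3.343 N and acts up the slope.
Equilibrium along the incline: F + μ_s N = mg sin 49°, so F = 14.792 − 3.343 = 11.449 N.

11.45 N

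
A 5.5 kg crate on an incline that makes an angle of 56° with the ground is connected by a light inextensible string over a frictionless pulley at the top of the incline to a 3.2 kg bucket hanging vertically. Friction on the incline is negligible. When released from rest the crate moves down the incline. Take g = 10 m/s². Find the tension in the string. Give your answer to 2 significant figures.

For the crate on the incline: the weight component along the slope is m₁g sin 56° = 5.5 × 10 × 0.8290 = 45.595 N and the normal force is N = m₁g cos 56° = 30.756 N.
Newton's second law for the crate (down-slope positive): 45.595 − T = 5.5 a. For the hanging bucket (upward positive): T − 3.2 × 10 = 3.2 a.
Adding the two equations eliminates T: 13.595 = 8.7 a, so a = 1.5626 m/s².
Then from the hanging bucket's equation, T = 3.2 × (10 + 1.5626) = 37.000 N.

37 N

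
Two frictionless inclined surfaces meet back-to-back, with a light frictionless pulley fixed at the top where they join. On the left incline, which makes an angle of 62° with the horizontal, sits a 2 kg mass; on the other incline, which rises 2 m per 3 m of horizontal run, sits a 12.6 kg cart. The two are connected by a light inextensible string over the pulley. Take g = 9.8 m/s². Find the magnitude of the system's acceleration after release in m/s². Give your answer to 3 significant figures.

3.51 m/s²

Resolve each weight along its own incline: the 2 kg mass has component 2 × 9.8 × sin 62° = 17.306 N down its slope, and the 12.6 kg mass has 12.6 × 9.8 × sin 33.69° = 68.494 N down its slope.
The 12.6 kg side's 68.494 N exceeds the other side's 17.306 N, so that mass slides down and the 2 kg mass slides up. Taking that direction as positive, Newton's second law for the whole system gives 68.494 − 17.306 = (2 + 12.6) a, so a = 51.188 / 14.6 = 3.5060 m/s².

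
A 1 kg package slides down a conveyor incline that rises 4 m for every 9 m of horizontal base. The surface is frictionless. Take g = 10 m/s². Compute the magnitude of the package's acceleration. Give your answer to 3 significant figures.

Resolving the weight along the incline: the component pulling the package down the slope is mg sin 23.96° = 1 × 10 × 0.4061 = 4.061 N, and the normal force is N = mg cos 23.96° = 1 × 10 × 0.9138 = 9.138 N.
With no friction the net force along the incline is 4.061 N, so a = g sin 23.96° = 4.061 / 1 = 4.0610 m/s².

4.06 m/s²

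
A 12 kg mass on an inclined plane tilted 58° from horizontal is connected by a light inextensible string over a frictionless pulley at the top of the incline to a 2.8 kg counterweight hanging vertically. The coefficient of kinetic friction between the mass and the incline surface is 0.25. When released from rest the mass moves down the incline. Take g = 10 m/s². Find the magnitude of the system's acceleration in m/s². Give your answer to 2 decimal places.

3.91 m/s²

For the mass on the incline: the weight component along the slope is m₁g sin 58° = 12 × 10 × 0.8480 = 101.760 N and the normal force is N = m₁g cos 58° = 63.590 N.
Kinetic friction opposes the mass's motion down the incline: f = μN = 0.25 × 63.590 = 15.898 N acting up the slope.
Newton's second law for the mass (down-slope positive): 101.760 − 15.898 − T = 12 a. For the hanging counterweight (upward positive): T − 2.8 × 10 = 2.8 a.
Adding the two equations eliminates T: 57.862 = 14.8 a, so a = 3.9096 m/s².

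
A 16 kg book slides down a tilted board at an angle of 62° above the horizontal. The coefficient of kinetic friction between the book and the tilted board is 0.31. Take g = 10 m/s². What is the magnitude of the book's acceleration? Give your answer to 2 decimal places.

Resolving the weight along the incline: the component pulling the book down the slope is mg sin 62° = 16 × 10 × 0.8829 = 141.264 N, and the normal force is N = mg cos 62° = 16 × 10 × 0.4695 = 75.120 N.
Kinetic friction acts up the slope with magnitude f = μN = 0.31 × 75.120 = 23.287 N.
Net force along the incline is 141.264 − 23.287 = 117.977 N, so a = 117.977 / 16 = 7.3736 m/s².

7.37 m/s²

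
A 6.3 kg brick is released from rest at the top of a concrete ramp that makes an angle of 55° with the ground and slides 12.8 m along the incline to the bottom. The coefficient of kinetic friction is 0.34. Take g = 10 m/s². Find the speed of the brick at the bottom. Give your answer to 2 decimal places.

The weight component along the incline is mg sin 55° = 51.607 N and the normal force is N = mg cos 55° = 36.135 N.
Friction up the slope is f = μN = 0.34 × 36.135 = 12.286 N, so the net downslope force is 51.607 − 12.286 = 39.321 N and a = 39.321 / 6.3 = 6.2414 m/s².
Starting from rest over a distance of 12.8 m, v² = 2aL = 2 × 6.2414 × 12.8 = 159.7798, so v = 12.6404 m/s.

12.64 m/s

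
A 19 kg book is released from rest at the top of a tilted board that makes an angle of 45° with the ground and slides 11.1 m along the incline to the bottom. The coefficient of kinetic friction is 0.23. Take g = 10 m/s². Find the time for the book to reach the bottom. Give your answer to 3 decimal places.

2.019 s

The weight component along the incline is mg sin 45° = 134.350 N and the normal force is N = mg cos 45° = 134.350 N.
Friction up the slope is f = μN = 0.23 × 134.350 = 30.901 N, so the net downslope force is 134.350 − 30.901 = 103.449 N and a = 103.449 / 19 = 5.4447 m/s².
Starting from rest, L = ½at², so t = √(2L/a) = √(2 × 11.1 / 5.4447) = 2.0192 s.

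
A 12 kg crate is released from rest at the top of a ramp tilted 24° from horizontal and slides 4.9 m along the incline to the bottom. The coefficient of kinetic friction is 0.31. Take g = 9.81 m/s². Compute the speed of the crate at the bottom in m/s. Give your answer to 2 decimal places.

The weight component along the incline is mg sin 24° = 47.881 N and the normal force is N = mg cos 24° = 107.543 N.
Friction up the slope is f = μN = 0.31 × 107.543 = 33.338 N, so the net downslope force is 47.881 − 33.338 = 14.543 N and a = 14.543 / 12 = 1.2119 m/s².
Starting from rest over a distance of 4.9 m, v² = 2aL = 2 × 1.2119 × 4.9 = 11.8766, so v = 3.4462 m/s.

3.45 m/s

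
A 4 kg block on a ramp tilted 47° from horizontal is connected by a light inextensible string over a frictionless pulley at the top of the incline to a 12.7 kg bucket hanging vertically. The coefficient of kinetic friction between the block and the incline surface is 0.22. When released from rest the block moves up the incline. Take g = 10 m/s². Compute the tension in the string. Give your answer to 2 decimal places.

57.23 N

For the block on the incline: the weight component along the slope is m₁g sin 47° = 4 × 10 × 0.7314 = 29.256 N and the normal force is N = m₁g cos 47° = 27.280 N.
Kinetic friction opposes the block's motion up the incline: f = μN = 0.22 × 27.280 = 6.002 N acting down the slope.
Newton's second law for the block (up-slope positive): T − 29.256 − 6.002 = 4 a. For the hanging bucket (downward positive): 12.7 × 10 − T = 12.7 a.
Adding the two equations eliminates T: 91.742 = 16.7 a, so a = 5.4935 m/s².
Then from the hanging bucket's equation, T = 12.7 × (10 − 5.4935) = 57.233 N.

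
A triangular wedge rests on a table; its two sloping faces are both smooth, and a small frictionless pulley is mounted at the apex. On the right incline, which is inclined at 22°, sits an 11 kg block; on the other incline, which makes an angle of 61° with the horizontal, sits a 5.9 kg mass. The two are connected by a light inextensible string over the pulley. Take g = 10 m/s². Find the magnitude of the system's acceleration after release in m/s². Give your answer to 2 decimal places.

0.62 m/s²

Resolve each weight along its own incline: the 11 kg mass has component 11 × 10 × sin 22° = 41.207 N down its slope, and the 5.9 kg mass has 5.9 × 10 × sin 61° = 51.603 N down its slope.
The 5.9 kg side's 51.603 N exceeds the other side's 41.207 N, so that mass slides down and the 11 kg mass slides up. Taking that direction as positive, Newton's second law for the whole system gives 51.603 − 41.207 = (11 + 5.9) a, so a = 10.396 / 16.9 = 0.6151 m/s².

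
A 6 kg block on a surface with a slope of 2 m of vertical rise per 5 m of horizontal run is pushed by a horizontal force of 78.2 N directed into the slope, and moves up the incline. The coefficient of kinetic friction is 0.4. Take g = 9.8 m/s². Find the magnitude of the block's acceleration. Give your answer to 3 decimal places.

The horizontal push has components F cos 21.80° = 78.2 × 0.9285 = 72.609 N up the incline and F sin 21.80° = 78.2 × 0.3714 = 29.043 N pressing into the surface.
The normal force is therefore N = mg cos 21.80° + F sin 21.80° = 54.596 + 29.043 = 83.639 N, and kinetic friction down the slope is μN = 0.4 × 83.639 = 33.456 N.
Along the incline: F cos 21.80° − mg sin 21.80° − μN = ma, so 72.609 − 21.838 − 33.456 = 6 a, giving a = 2.8858 m/s².

2.886 m/s²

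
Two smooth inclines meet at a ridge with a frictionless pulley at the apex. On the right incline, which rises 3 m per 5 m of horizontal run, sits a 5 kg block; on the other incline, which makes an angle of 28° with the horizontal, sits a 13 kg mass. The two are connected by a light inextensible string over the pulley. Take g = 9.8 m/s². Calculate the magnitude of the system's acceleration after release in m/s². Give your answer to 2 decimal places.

Resolve each weight along its own incline: the 5 kg mass has component 5 × 9.8 × sin 30.96° = 25.210 N down its slope, and the 13 kg mass has 13 × 9.8 × sin 28° = 59.811 N down its slope.
The 13 kg side's 59.811 N exceeds the other side's 25.210 N, so that mass slides down and the 5 kg mass slides up. Taking that direction as positive, Newton's second law for the whole system gives 59.811 − 25.210 = (5 + 13) a, so a = 34.601 / 18 = 1.9223 m/s².

1.92 m/s²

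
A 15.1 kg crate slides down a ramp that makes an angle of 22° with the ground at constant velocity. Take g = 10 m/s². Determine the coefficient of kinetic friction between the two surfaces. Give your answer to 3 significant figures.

At constant velocity the net force along the incline is zero: mg sin 22° = μ mg cos 22°.
So μ = tan 22° = 0.3746 / 0.9272 = 0.4040.

0.404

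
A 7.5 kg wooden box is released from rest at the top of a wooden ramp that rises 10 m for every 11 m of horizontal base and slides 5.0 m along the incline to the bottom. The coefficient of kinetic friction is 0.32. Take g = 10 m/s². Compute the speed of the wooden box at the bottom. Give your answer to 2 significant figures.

6.6 m/s

The weight component along the incline is mg sin 42.27° = 50.450 N and the normal force is N = mg cos 42.27° = 55.496 N.
Friction up the slope is f = μN = 0.32 × 55.496 = 17.759 N, so the net downslope force is 50.450 − 17.759 = 32.691 N and a = 32.691 / 7.5 = 4.3588 m/s².
Starting from rest over a distance of 5.0 m, v² = 2aL = 2 × 4.3588 × 5.0 = 43.5880, so v = 6.6021 m/s.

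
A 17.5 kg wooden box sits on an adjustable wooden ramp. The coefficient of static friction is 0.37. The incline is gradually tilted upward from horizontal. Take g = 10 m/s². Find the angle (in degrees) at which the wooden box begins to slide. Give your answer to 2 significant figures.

At the threshold of sliding, static friction is at its maximum μ_s N and exactly balances the weight component along the incline: mg sin θ = μ_s mg cos θ.
Hence tan θ = μ_s = 0.37, so θ = arctan(0.37) = 20.3045°.

20°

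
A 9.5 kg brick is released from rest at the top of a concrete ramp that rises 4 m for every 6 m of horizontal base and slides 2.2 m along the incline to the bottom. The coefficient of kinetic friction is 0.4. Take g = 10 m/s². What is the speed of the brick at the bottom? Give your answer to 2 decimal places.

The weight component along the incline is mg sin 33.69° = 52.697 N and the normal force is N = mg cos 33.69° = 79.045 N.
Friction up the slope is f = μN = 0.4 × 79.045 = 31.618 N, so the net downslope force is 52.697 − 31.618 = 21.079 N and a = 21.079 / 9.5 = 2.2188 m/s².
Starting from rest over a distance of 2.2 m, v² = 2aL = 2 × 2.2188 × 2.2 = 9.7627, so v = 3.1245 m/s.

3.12 m/s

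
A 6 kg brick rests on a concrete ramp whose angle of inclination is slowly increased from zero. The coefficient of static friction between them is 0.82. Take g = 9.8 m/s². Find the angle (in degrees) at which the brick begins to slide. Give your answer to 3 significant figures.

At the threshold of sliding, static friction is at its maximum μ_s N and exactly balances the weight component along the incline: mg sin θ = μ_s mg cos θ.
Hence tan θ = μ_s = 0.82, so θ = arctan(0.82) = 39.3518°.

39.4°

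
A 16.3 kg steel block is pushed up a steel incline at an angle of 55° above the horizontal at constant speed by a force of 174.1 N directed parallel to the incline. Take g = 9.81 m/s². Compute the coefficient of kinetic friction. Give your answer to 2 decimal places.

0.47

At constant speed ΣF = 0 along the incline. The applied 174.1 N acts up the slope; the weight component mg sin 55° = 130.985 N and kinetic friction μN both act down the slope.
So 174.1 = 130.985 + μ × 91.717, giving μ = (174.1 − 130.985) / 91.717 = 0.4701.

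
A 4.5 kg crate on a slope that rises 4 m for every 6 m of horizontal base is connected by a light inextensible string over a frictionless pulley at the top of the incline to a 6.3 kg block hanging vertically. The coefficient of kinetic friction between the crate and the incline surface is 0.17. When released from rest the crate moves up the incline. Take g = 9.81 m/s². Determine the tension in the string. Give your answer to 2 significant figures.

For the crate on the incline: the weight component along the slope is m₁g sin 33.69° = 4.5 × 9.81 × 0.5547 = 24.487 N and the normal force is N = m₁g cos 33.69° = 36.731 N.
Kinetic friction opposes the crate's motion up the incline: f = μN = 0.17 × 36.731 = 6.244 N acting down the slope.
Newton's second law for the crate (up-slope positive): T − 24.487 − 6.244 = 4.5 a. For the hanging block (downward positive): 6.3 × 9.81 − T = 6.3 a.
Adding the two equations eliminates T: 31.072 = 10.8 a, so a = 2.8770 m/s².
Then from the hanging block's equation, T = 6.3 × (9.81 − 2.8770) = 43.678 N.

44 N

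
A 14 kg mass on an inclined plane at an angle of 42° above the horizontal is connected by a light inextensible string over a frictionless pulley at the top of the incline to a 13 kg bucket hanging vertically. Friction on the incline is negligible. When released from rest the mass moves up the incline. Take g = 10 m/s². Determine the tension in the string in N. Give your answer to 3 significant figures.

113 N

For the mass on the incline: the weight component along the slope is m₁g sin 42° = 14 × 10 × 0.6691 = 93.674 N and the normal force is N = m₁g cos 42° = 104.040 N.
Newton's second law for the mass (up-slope positive): T − 93.674 = 14 a. For the hanging bucket (downward positive): 13 × 10 − T = 13 a.
Adding the two equations eliminates T: 36.326 = 27 a, so a = 1.3454 m/s².
Then from the hanging bucket's equation, T = 13 × (10 − 1.3454) = 112.510 N.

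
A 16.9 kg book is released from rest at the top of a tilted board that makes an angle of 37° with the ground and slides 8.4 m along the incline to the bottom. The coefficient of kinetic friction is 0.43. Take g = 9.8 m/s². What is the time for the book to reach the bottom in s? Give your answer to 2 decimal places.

2.58 s

The weight component along the incline is mg sin 37° = 99.673 N and the normal force is N = mg cos 37° = 132.270 N.
Friction up the slope is f = μN = 0.43 × 132.270 = 56.876 N, so the net downslope force is 99.673 − 56.876 = 42.797 N and a = 42.797 / 16.9 = 2.5324 m/s².
Starting from rest, L = ½at², so t = √(2L/a) = √(2 × 8.4 / 2.5324) = 2.5757 s.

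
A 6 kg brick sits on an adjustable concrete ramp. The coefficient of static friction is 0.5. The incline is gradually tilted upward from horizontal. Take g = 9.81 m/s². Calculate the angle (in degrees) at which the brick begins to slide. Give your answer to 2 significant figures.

At the threshold of sliding, static friction is at its maximum μ_s N and exactly balances the weight component along the incline: mg sin θ = μ_s mg cos θ.
Hence tan θ = μ_s = 0.5, so θ = arctan(0.5) = 26.5651°.

27°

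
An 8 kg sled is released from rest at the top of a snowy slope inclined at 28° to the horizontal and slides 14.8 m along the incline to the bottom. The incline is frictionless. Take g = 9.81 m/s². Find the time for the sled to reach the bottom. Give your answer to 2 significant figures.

2.5 s

The weight component along the incline is mg sin 28° = 36.844 N and the normal force is N = mg cos 28° = 69.294 N.
With no friction, a = g sin 28° = 4.6055 m/s².
Starting from rest, L = ½at², so t = √(2L/a) = √(2 × 14.8 / 4.6055) = 2.5352 s.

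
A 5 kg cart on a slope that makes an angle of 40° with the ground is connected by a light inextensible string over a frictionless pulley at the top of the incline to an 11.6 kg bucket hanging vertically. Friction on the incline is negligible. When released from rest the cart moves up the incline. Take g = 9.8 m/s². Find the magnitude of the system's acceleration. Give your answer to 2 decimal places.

4.95 m/s²

For the cart on the incline: the weight component along the slope is m₁g sin 40° = 5 × 9.8 × 0.6428 = 31.497 N and the normal force is N = m₁g cos 40° = 37.536 N.
Newton's second law for the cart (up-slope positive): T − 31.497 = 5 a. For the hanging bucket (downward positive): 11.6 × 9.8 − T = 11.6 a.
Adding the two equations eliminates T: 82.183 = 16.6 a, so a = 4.9508 m/s².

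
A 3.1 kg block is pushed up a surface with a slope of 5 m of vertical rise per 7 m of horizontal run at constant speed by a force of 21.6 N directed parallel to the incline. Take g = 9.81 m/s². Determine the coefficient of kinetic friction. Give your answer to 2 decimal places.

0.16

At constant speed ΣF = 0 along the incline. The applied 21.6 N acts up the slope; the weight component mg sin 35.54° = 17.676 N and kinetic friction μN both act down the slope.
So 21.6 = 17.676 + μ × 24.746, giving μ = (21.6 − 17.676) / 24.746 = 0.1586.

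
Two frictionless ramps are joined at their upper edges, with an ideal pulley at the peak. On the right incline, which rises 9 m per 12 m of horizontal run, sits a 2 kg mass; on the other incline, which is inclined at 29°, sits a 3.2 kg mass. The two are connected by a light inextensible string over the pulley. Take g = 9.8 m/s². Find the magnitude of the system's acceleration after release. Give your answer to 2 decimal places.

0.66 m/s²

Resolve each weight along its own incline: the 2 kg mass has component 2 × 9.8 × sin 36.87° = 11.760 N down its slope, and the 3.2 kg mass has 3.2 × 9.8 × sin 29° = 15.204 N down its slope.
The 3.2 kg side's 15.204 N exceeds the other side's 11.760 N, so that mass slides down and the 2 kg mass slides up. Taking that direction as positive, Newton's second law for the whole system gives 15.204 − 11.760 = (2 + 3.2) a, so a = 3.444 / 5.2 = 0.6623 m/s².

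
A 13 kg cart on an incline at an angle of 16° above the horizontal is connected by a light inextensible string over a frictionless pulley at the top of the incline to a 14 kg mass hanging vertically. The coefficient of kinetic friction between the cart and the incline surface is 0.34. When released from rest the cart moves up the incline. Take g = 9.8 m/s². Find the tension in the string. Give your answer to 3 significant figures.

106 N

For the cart on the incline: the weight component along the slope is m₁g sin 16° = 13 × 9.8 × 0.2756 = 35.111 N and the normal force is N = m₁g cos 16° = 122.465 N.
Kinetic friction opposes the cart's motion up the incline: f = μN = 0.34 × 122.465 = 41.638 N acting down the slope.
Newton's second law for the cart (up-slope positive): T − 35.111 − 41.638 = 13 a. For the hanging mass (downward positive): 14 × 9.8 − T = 14 a.
Adding the two equations eliminates T: 60.451 = 27 a, so a = 2.2389 m/s².
Then from the hanging mass's equation, T = 14 × (9.8 − 2.2389) = 105.855 N.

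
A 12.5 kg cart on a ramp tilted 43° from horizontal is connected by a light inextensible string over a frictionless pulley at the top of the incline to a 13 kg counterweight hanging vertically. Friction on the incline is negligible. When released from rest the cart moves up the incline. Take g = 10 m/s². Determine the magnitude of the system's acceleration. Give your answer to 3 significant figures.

For the cart on the incline: the weight component along the slope is m₁g sin 43° = 12.5 × 10 × 0.6820 = 85.250 N and the normal force is N = m₁g cos 43° = 91.419 N.
Newton's second law for the cart (up-slope positive): T − 85.250 = 12.5 a. For the hanging counterweight (downward positive): 13 × 10 − T = 13 a.
Adding the two equations eliminates T: 44.750 = 25.5 a, so a = 1.7549 m/s².

1.75 m/s²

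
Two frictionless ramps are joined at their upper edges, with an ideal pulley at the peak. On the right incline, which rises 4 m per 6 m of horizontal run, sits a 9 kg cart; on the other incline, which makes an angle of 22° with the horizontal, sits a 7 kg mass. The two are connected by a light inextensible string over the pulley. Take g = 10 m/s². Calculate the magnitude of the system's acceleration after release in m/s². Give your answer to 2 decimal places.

1.48 m/s²

Resolve each weight along its own incline: the 9 kg mass has component 9 × 10 × sin 33.69° = 49.923 N down its slope, and the 7 kg mass has 7 × 10 × sin 22° = 26.222 N down its slope.
The 9 kg side's 49.923 N exceeds the other side's 26.222 N, so that mass slides down and the 7 kg mass slides up. Taking that direction as positive, Newton's second law for the whole system gives 49.923 − 26.222 = (9 + 7) a, so a = 23.701 / 16 = 1.4813 m/s².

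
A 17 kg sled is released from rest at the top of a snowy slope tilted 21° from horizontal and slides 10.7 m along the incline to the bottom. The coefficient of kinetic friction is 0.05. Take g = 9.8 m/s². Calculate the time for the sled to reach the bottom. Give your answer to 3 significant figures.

2.65 s

The weight component along the incline is mg sin 21° = 59.704 N and the normal force is N = mg cos 21° = 155.534 N.
Friction up the slope is f = μN = 0.05 × 155.534 = 7.777 N, so the net downslope force is 59.704 − 7.777 = 51.927 N and a = 51.927 / 17 = 3.0545 m/s².
Starting from rest, L = ½at², so t = √(2L/a) = √(2 × 10.7 / 3.0545) = 2.6469 s.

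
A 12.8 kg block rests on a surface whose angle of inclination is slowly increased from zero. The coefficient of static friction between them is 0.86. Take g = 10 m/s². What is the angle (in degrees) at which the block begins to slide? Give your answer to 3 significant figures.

At the threshold of sliding, static friction is at its maximum μ_s N and exactly balances the weight component along the incline: mg sin θ = μ_s mg cos θ.
Hence tan θ = μ_s = 0.86, so θ = arctan(0.86) = 40.6955°.

40.7°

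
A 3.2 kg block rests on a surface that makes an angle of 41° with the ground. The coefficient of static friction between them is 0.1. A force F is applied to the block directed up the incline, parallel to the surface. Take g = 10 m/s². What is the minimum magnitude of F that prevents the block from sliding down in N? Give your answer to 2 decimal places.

18.58 N

The normal force is N = mg cos 41° = 24.151 N. With F at its minimum the block is on the verge of sliding down, so static friction is at its maximum μ_s N = 0.1 × 24.151 = 2.415 N and acts up the slope.
Equilibrium along the incline: F + μ_s N = mg sin 41°, so F = 20.994 − 2.415 = 18.579 N.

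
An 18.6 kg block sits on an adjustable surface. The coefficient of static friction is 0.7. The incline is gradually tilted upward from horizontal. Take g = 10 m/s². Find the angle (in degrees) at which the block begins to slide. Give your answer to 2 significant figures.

At the threshold of sliding, static friction is at its maximum μ_s N and exactly balances the weight component along the incline: mg sin θ = μ_s mg cos θ.
Hence tan θ = μ_s = 0.7, so θ = arctan(0.7) = 34.9920°.

35°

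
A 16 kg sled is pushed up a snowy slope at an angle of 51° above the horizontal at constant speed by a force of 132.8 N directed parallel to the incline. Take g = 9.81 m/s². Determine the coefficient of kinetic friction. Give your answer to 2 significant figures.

0.11

At constant speed ΣF = 0 along the incline. The applied 132.8 N acts up the slope; the weight component mg sin 51° = 121.981 N and kinetic friction μN both act down the slope.
So 132.8 = 121.981 + μ × 98.778, giving μ = (132.8 − 121.981) / 98.778 = 0.1095.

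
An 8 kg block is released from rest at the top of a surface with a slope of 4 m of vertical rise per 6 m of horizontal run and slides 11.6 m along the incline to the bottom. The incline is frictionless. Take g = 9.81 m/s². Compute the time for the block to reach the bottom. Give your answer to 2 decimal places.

The weight component along the incline is mg sin 33.69° = 43.533 N and the normal force is N = mg cos 33.69° = 65.299 N.
With no friction, a = g sin 33.69° = 5.4416 m/s².
Starting from rest, L = ½at², so t = √(2L/a) = √(2 × 11.6 / 5.4416) = 2.0648 s.

2.06 s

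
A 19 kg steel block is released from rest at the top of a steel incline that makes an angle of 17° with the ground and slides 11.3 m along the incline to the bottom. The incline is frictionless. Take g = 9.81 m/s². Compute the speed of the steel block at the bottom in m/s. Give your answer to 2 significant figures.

8.1 m/s

The weight component along the incline is mg sin 17° = 54.495 N and the normal force is N = mg cos 17° = 178.246 N.
With no friction, a = g sin 17° = 2.8682 m/s².
Starting from rest over a distance of 11.3 m, v² = 2aL = 2 × 2.8682 × 11.3 = 64.8213, so v = 8.0512 m/s.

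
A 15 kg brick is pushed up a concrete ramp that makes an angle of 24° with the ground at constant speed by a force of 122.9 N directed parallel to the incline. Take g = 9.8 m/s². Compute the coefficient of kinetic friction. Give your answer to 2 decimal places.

At constant speed ΣF = 0 along the incline. The applied 122.9 N acts up the slope; the weight component mg sin 24° = 59.790 N and kinetic friction μN both act down the slope.
So 122.9 = 59.790 + μ × 134.291, giving μ = (122.9 − 59.790) / 134.291 = 0.4699.

0.47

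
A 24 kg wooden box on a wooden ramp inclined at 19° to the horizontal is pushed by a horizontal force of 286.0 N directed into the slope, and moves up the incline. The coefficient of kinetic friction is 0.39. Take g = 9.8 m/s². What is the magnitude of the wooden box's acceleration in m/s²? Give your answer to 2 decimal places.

2.95 m/s²

The horizontal push has components F cos 19° = 286.0 × 0.9455 = 270.413 N up the incline and F sin 19° = 286.0 × 0.3256 = 93.122 N pressing into the surface.
The normal force is therefore N = mg cos 19° + F sin 19° = 222.382 + 93.122 = 315.504 N, and kinetic friction down the slope is μN = 0.39 × 315.504 = 123.047 N.
Along the incline: F cos 19° − mg sin 19° − μN = ma, so 270.413 − 76.581 − 123.047 = 24 a, giving a = 2.9494 m/s².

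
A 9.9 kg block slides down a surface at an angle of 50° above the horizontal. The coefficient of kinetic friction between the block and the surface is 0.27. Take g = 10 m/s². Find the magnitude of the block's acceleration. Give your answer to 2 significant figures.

5.9 m/s²

Resolving the weight along the incline: the component pulling the block down the slope is mg sin 50° = 9.9 × 10 × 0.7660 = 75.834 N, and the normal force is N = mg cos 50° = 9.9 × 10 × 0.6428 = 63.637 N.
Kinetic friction acts up the slope with magnitude f = μN = 0.27 × 63.637 = 17.182 N.
Net force along the incline is 75.834 − 17.182 = 58.652 N, so a = 58.652 / 9.9 = 5.9244 m/s².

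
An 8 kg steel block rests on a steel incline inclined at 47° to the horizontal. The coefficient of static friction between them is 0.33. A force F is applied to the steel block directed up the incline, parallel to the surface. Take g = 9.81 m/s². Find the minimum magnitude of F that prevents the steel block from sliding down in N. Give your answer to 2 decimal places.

39.73 N

The normal force is N = mg cos 47° = 53.523 N. With F at its minimum the steel block is on the verge of sliding down, so static friction is at its maximum μ_s N = 0.33 × 53.523 = 17.663 N and acts up the slope.
Equilibrium along the incline: F + μ_s N = mg sin 47°, so F = 57.397 − 17.663 = 39.734 N.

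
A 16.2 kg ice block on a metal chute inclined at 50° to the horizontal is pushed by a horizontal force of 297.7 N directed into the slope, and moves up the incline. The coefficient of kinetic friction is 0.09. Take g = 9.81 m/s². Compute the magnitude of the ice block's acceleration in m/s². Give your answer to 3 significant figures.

The horizontal push has components F cos 50° = 297.7 × 0.6428 = 191.362 N up the incline and F sin 50° = 297.7 × 0.7660 = 228.038 N pressing into the surface.
The normal force is therefore N = mg cos 50° + F sin 50° = 102.155 + 228.038 = 330.193 N, and kinetic friction down the slope is μN = 0.09 × 330.193 = 29.717 N.
Along the incline: F cos 50° − mg sin 50° − μN = ma, so 191.362 − 121.734 − 29.717 = 16.2 a, giving a = 2.4636 m/s².

2.46 m/s²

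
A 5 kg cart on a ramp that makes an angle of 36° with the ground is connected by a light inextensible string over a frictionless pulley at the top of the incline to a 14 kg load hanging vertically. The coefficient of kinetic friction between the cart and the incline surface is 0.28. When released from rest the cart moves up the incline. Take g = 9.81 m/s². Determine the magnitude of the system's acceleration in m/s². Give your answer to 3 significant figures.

5.13 m/s²

For the cart on the incline: the weight component along the slope is m₁g sin 36° = 5 × 9.81 × 0.5878 = 28.832 N and the normal force is N = m₁g cos 36° = 39.682 N.
Kinetic friction opposes the cart's motion up the incline: f = μN = 0.28 × 39.682 = 11.111 N acting down the slope.
Newton's second law for the cart (up-slope positive): T − 28.832 − 11.111 = 5 a. For the hanging load (downward positive): 14 × 9.81 − T = 14 a.
Adding the two equations eliminates T: 97.397 = 19 a, so a = 5.1262 m/s².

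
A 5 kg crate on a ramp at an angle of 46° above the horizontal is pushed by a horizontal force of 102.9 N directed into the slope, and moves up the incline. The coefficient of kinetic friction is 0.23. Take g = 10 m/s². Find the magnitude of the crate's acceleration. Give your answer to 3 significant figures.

2.10 m/s²

The horizontal push has components F cos 46° = 102.9 × 0.6947 = 71.485 N up the incline and F sin 46° = 102.9 × 0.7193 = 74.016 N pressing into the surface.
The normal force is therefore N = mg cos 46° + F sin 46° = 34.735 + 74.016 = 108.751 N, and kinetic friction down the slope is μN = 0.23 × 108.751 = 25.013 N.
Along the incline: F cos 46° − mg sin 46° − μN = ma, so 71.485 − 35.965 − 25.013 = 5 a, giving a = 2.1014 m/s².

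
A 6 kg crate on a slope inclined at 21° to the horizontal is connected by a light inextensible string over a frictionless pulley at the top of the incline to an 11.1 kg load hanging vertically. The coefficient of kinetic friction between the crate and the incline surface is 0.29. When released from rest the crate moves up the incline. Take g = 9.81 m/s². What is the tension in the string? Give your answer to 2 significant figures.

For the crate on the incline: the weight component along the slope is m₁g sin 21° = 6 × 9.81 × 0.3584 = 21.095 N and the normal force is N = m₁g cos 21° = 54.951 N.
Kinetic friction opposes the crate's motion up the incline: f = μN = 0.29 × 54.951 = 15.936 N acting down the slope.
Newton's second law for the crate (up-slope positive): T − 21.095 − 15.936 = 6 a. For the hanging load (downward positive): 11.1 × 9.81 − T = 11.1 a.
Adding the two equations eliminates T: 71.860 = 17.1 a, so a = 4.2023 m/s².
Then from the hanging load's equation, T = 11.1 × (9.81 − 4.2023) = 62.245 N.

62 N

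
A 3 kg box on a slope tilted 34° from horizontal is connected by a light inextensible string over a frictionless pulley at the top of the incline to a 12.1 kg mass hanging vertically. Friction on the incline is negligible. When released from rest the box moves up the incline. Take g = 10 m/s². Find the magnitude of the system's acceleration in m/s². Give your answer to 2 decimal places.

6.90 m/s²

For the box on the incline: the weight component along the slope is m₁g sin 34° = 3 × 10 × 0.5592 = 16.776 N and the normal force is N = m₁g cos 34° = 24.871 N.
Newton's second law for the box (up-slope positive): T − 16.776 = 3 a. For the hanging mass (downward positive): 12.1 × 10 − T = 12.1 a.
Adding the two equations eliminates T: 104.224 = 15.1 a, so a = 6.9023 m/s².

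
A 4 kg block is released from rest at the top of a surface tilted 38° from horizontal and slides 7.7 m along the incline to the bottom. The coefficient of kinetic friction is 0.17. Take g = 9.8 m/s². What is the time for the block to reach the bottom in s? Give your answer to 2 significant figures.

The weight component along the incline is mg sin 38° = 24.134 N and the normal force is N = mg cos 38° = 30.890 N.
Friction up the slope is f = μN = 0.17 × 30.890 = 5.251 N, so the net downslope force is 24.134 − 5.251 = 18.883 N and a = 18.883 / 4 = 4.7207 m/s².
Starting from rest, L = ½at², so t = √(2L/a) = √(2 × 7.7 / 4.7207) = 1.8062 s.

1.8 s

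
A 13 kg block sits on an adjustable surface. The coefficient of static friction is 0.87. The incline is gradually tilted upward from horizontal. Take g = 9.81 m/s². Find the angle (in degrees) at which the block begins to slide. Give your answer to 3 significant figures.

At the threshold of sliding, static friction is at its maximum μ_s N and exactly balances the weight component along the incline: mg sin θ = μ_s mg cos θ.
Hence tan θ = μ_s = 0.87, so θ = arctan(0.87) = 41.0233°.

41.0°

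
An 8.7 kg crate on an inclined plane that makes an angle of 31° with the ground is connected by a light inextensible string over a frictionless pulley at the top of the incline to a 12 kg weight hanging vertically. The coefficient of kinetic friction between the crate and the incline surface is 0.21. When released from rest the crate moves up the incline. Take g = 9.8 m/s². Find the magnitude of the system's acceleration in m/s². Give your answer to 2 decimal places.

For the crate on the incline: the weight component along the slope is m₁g sin 31° = 8.7 × 9.8 × 0.5150 = 43.909 N and the normal force is N = m₁g cos 31° = 73.082 N.
Kinetic friction opposes the crate's motion up the incline: f = μN = 0.21 × 73.082 = 15.347 N acting down the slope.
Newton's second law for the crate (up-slope positive): T − 43.909 − 15.347 = 8.7 a. For the hanging weight (downward positive): 12 × 9.8 − T = 12 a.
Adding the two equations eliminates T: 58.344 = 20.7 a, so a = 2.8186 m/s².

2.82 m/s²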